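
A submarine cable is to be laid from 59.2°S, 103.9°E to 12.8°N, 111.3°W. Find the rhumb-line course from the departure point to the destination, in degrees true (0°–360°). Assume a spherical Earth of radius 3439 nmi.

59.1°

Meridional parts: M(φ₁)=-1.2894, M(φ₂)=+0.2253 → ΔM = +1.5146;  Δλ = +2.5272 rad
tan C = Δλ / ΔM = +1.6685 → C = 59.06°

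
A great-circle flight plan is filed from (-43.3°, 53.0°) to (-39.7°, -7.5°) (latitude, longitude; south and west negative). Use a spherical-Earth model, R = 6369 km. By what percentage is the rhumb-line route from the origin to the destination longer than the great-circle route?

2.2%

Great circle: σ = 0.7759 rad → d_gc = Rσ = 4941.5 km
Rhumb: Δφ = +0.0628, Δλ = -1.0559, Δψ = +0.0839, q = Δφ/Δψ = 0.7486 → d_rh = R√(Δφ²+q²Δλ²) = 5050.6 km
Excess = (5050.6 − 4941.5) / 4941.5 = 109.1 / 4941.5 = 2.21% ≈ 2.2%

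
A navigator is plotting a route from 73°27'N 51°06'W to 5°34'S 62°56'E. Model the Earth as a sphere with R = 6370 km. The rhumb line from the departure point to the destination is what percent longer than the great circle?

Great circle: σ = 1.7808 rad → d_gc = Rσ = 11343.6 km
Rhumb: Δφ = -1.3791, Δλ = +1.9903, Δψ = -2.0253, q = Δφ/Δψ = 0.6809 → d_rh = R√(Δφ²+q²Δλ²) = 12316.6 km
Excess = (12316.6 − 11343.6) / 11343.6 = 973.0 / 11343.6 = 8.58% ≈ 8.6%

8.6%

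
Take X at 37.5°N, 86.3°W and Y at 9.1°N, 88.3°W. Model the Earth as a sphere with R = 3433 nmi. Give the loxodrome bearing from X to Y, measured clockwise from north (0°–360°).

Δψ = ln[tan(π/4+φ₂/2)/tan(π/4+φ₁/2)] = -0.5475
Δλ = -0.0349 rad (taken the short way round)
course = atan2(Δλ, Δψ) = 183.65°

183.6°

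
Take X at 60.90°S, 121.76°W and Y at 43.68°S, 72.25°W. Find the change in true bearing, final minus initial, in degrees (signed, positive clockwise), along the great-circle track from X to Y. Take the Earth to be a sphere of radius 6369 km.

Initial bearing θ₁ = atan2(sin Δλ cos φ₂, cos φ₁ sin φ₂ − sin φ₁ cos φ₂ cos Δλ) = 82.29°
Final bearing θ₂ = (initial bearing from the destination back to the start) + 180° = 41.79°
Δθ = θ₂ − θ₁ = -40.5°

-40.5°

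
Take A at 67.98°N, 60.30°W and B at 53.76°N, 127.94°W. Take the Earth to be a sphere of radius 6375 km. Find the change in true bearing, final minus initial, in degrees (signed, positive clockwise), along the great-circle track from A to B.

Initial bearing θ₁ = atan2(sin Δλ cos φ₂, cos φ₁ sin φ₂ − sin φ₁ cos φ₂ cos Δλ) = 279.75°
Final bearing θ₂ = (initial bearing from the destination back to the start) + 180° = 218.69°
Δθ = θ₂ − θ₁ = -61.1°

-61.1°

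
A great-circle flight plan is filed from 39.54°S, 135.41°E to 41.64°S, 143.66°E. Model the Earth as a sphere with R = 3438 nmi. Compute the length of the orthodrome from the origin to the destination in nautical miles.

Haversine: a = sin²(Δφ/2)+cos φ₁ cos φ₂ sin²(Δλ/2) = 0.00332;  σ = 2·atan2(√a,√(1−a))
σ = 6.604° → d = Rσ = 3438·0.11527 = 396 nmi

396 nmi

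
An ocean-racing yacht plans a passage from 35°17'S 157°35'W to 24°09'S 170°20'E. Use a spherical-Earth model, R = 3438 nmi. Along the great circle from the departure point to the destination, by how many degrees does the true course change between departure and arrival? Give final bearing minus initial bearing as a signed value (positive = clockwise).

+16.3°

At departure: θ₁ = atan2(sin Δλ cos φ₂, cos φ₁ sin φ₂ − sin φ₁ cos φ₂ cos Δλ) = 283.08°
At arrival: θ₂ = atan2(sin Δλ cos φ₁, −cos φ₂ sin φ₁ + sin φ₂ cos φ₁ cos Δλ) = 299.38°
Δθ = θ₂ − θ₁ = +16.3°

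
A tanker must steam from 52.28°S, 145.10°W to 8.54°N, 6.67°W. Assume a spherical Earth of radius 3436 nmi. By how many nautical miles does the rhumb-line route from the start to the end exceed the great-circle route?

Great circle: cos σ = sin φ₁ sin φ₂ + cos φ₁ cos φ₂ cos Δλ,  σ = 2.1774 rad → d_gc = 7481.7 nmi
Rhumb line: Δψ = +1.2237, q = Δφ/Δψ = 0.8674, d_rh = R√(Δφ²+q²Δλ²) = 8072.1 nmi
Excess = 8072.1 − 7481.7 = 590.4 ≈ 590 nmi

590 nmi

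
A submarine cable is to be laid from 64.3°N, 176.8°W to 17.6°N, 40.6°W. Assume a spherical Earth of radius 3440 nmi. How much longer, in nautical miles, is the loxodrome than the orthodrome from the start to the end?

Great circle: cos σ = sin φ₁ sin φ₂ + cos φ₁ cos φ₂ cos Δλ,  σ = 1.5967 rad → d_gc = 5492.6 nmi
Rhumb line: Δψ = -1.1658, q = Δφ/Δψ = 0.6992, d_rh = R√(Δφ²+q²Δλ²) = 6367.8 nmi
Excess = 6367.8 − 5492.6 = 875.2 ≈ 875 nmi

875 nmi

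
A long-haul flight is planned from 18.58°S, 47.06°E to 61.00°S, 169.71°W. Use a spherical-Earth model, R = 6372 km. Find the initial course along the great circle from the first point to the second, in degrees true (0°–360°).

163.1°

θ = atan2( sin Δλ·cos φ₂ ,  cos φ₁ sin φ₂ − sin φ₁ cos φ₂ cos Δλ )
  = atan2(+0.2902, -0.9528) = 163.06°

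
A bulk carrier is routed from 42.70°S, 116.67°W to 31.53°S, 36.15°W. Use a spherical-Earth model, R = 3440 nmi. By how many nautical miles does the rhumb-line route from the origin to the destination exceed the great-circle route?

132 nmi

Great circle: cos σ = sin φ₁ sin φ₂ + cos φ₁ cos φ₂ cos Δλ,  σ = 1.0953 rad → d_gc = 3767.7 nmi
Rhumb line: Δψ = +0.2453, q = Δφ/Δψ = 0.7947, d_rh = R√(Δφ²+q²Δλ²) = 3900.0 nmi
Excess = 3900.0 − 3767.7 = 132.3 ≈ 132 nmi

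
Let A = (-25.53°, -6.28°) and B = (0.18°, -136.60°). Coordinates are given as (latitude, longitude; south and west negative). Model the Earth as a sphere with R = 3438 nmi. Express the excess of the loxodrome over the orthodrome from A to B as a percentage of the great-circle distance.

2.2%

Great circle: σ = 2.1960 rad → d_gc = Rσ = 7549.7 nmi
Rhumb: Δφ = +0.4487, Δλ = -2.2745, Δψ = +0.4642, q = Δφ/Δψ = 0.9666 → d_rh = R√(Δφ²+q²Δλ²) = 7714.2 nmi
Excess = (7714.2 − 7549.7) / 7549.7 = 164.5 / 7549.7 = 2.18% ≈ 2.2%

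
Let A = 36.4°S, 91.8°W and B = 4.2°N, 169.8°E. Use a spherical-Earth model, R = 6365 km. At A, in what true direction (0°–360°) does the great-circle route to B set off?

268.4°

θ = atan2( sin Δλ·cos φ₂ ,  cos φ₁ sin φ₂ − sin φ₁ cos φ₂ cos Δλ )
  = atan2(-0.9866, -0.0275) = 268.40°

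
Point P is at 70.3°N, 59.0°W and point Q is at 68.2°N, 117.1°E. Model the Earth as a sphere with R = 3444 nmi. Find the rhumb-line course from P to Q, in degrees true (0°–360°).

91.9°

Δψ = ln[tan(π/4+φ₂/2)/tan(π/4+φ₁/2)] = -0.1035
Δλ = +3.0735 rad (taken the short way round)
course = atan2(Δλ, Δψ) = 91.93°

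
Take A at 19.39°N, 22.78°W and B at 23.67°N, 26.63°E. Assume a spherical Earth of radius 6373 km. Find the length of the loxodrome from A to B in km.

Rhumb course C = atan2(Δλ, Δψ) with Δψ = ln[tan(π/4+φ₂/2)/tan(π/4+φ₁/2)] = +0.0803, Δλ = +0.8624 → C = 84.68°
d = R·|Δφ| / |cos C| = 6373·0.07470 / 0.09275 = 5133 km

5133 km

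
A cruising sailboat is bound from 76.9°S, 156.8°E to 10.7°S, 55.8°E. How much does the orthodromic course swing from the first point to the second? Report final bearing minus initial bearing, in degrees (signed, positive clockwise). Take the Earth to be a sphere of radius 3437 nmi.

Initial bearing θ₁ = atan2(sin Δλ cos φ₂, cos φ₁ sin φ₂ − sin φ₁ cos φ₂ cos Δλ) = 256.89°
Final bearing θ₂ = (initial bearing from the destination back to the start) + 180° = 347.02°
Δθ = θ₂ − θ₁ = +90.1°

+90.1°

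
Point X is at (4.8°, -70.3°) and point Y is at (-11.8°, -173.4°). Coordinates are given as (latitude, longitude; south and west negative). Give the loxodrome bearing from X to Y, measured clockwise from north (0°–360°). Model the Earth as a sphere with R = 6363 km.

Meridional parts: M(φ₁)=+0.0839, M(φ₂)=-0.2074 → ΔM = -0.2913;  Δλ = -1.7994 rad
tan C = Δλ / ΔM = +6.1774 → C = 260.80°

260.8°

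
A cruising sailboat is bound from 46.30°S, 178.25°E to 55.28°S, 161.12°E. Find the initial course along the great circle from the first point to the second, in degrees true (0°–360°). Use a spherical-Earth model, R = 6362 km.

θ = atan2( sin Δλ·cos φ₂ ,  cos φ₁ sin φ₂ − sin φ₁ cos φ₂ cos Δλ )
  = atan2(-0.1678, -0.1744) = 223.90°

223.9°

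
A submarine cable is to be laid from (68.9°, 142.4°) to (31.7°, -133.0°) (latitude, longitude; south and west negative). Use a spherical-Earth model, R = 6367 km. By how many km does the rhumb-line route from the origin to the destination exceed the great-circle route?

406 km

Great circle: cos σ = sin φ₁ sin φ₂ + cos φ₁ cos φ₂ cos Δλ,  σ = 1.0250 rad → d_gc = 6526.4 km
Rhumb line: Δψ = -1.0968, q = Δφ/Δψ = 0.5919, d_rh = R√(Δφ²+q²Δλ²) = 6932.3 km
Excess = 6932.3 − 6526.4 = 405.9 ≈ 406 km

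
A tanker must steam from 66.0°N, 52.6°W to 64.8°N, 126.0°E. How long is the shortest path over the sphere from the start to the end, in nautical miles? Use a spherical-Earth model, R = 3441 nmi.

Haversine: a = sin²(Δφ/2)+cos φ₁ cos φ₂ sin²(Δλ/2) = 0.17326;  σ = 2·atan2(√a,√(1−a))
σ = 49.196° → d = Rσ = 3441·0.85863 = 2955 nmi

2955 nmi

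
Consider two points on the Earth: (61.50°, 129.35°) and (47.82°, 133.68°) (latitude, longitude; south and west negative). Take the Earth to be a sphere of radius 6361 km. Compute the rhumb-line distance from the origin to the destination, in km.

Δψ = ln[tan(π/4+φ₂/2)/tan(π/4+φ₁/2)] = -0.4178;  Δφ = -0.2388 rad,  Δλ = +0.0756 rad
q = Δφ/Δψ = 0.5715
d = R·√(Δφ² + q²Δλ²) = 6361·0.24264 = 1543 km

1543 km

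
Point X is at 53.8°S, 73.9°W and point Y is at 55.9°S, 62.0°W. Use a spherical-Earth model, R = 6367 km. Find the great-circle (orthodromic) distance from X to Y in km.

795 km

Haversine: a = sin²(Δφ/2)+cos φ₁ cos φ₂ sin²(Δλ/2) = 0.00389;  σ = 2·atan2(√a,√(1−a))
σ = 7.155° → d = Rσ = 6367·0.12488 = 795 km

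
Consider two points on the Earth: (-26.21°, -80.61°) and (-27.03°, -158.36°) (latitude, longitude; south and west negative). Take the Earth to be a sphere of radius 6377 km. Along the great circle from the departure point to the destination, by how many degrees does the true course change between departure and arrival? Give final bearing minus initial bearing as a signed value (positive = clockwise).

At departure: θ₁ = atan2(sin Δλ cos φ₂, cos φ₁ sin φ₂ − sin φ₁ cos φ₂ cos Δλ) = 249.57°
At arrival: θ₂ = atan2(sin Δλ cos φ₁, −cos φ₂ sin φ₁ + sin φ₂ cos φ₁ cos Δλ) = 289.29°
Δθ = θ₂ − θ₁ = +39.7°

+39.7°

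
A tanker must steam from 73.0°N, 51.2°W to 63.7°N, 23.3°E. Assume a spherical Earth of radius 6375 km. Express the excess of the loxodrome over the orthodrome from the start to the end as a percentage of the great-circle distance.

Great circle: σ = 0.4692 rad → d_gc = Rσ = 2991.1 km
Rhumb: Δφ = -0.1623, Δλ = +1.3003, Δψ = -0.4468, q = Δφ/Δψ = 0.3633 → d_rh = R√(Δφ²+q²Δλ²) = 3184.4 km
Excess = (3184.4 − 2991.1) / 2991.1 = 193.3 / 2991.1 = 6.46% ≈ 6.5%

6.5%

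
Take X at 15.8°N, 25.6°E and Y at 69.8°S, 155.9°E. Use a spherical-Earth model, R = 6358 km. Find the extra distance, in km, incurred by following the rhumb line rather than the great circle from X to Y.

1264 km

Great circle: cos σ = sin φ₁ sin φ₂ + cos φ₁ cos φ₂ cos Δλ,  σ = 2.0606 rad → d_gc = 13101.1 km
Rhumb line: Δψ = -2.0046, q = Δφ/Δψ = 0.7453, d_rh = R√(Δφ²+q²Δλ²) = 14365.1 km
Excess = 14365.1 − 13101.1 = 1264.0 ≈ 1264 km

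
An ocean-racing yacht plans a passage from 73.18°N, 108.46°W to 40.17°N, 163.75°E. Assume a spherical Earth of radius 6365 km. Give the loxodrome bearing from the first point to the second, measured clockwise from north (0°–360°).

233.2°

Meridional parts: M(φ₁)=+1.9116, M(φ₂)=+0.7668 → ΔM = -1.1448;  Δλ = -1.5322 rad
tan C = Δλ / ΔM = +1.3384 → C = 233.23°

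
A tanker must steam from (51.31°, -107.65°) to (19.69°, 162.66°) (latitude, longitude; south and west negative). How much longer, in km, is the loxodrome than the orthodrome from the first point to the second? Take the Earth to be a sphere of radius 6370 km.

Great circle: cos σ = sin φ₁ sin φ₂ + cos φ₁ cos φ₂ cos Δλ,  σ = 1.3014 rad → d_gc = 8289.8 km
Rhumb line: Δψ = -0.6961, q = Δφ/Δψ = 0.7928, d_rh = R√(Δφ²+q²Δλ²) = 8651.6 km
Excess = 8651.6 − 8289.8 = 361.8 ≈ 362 km

362 km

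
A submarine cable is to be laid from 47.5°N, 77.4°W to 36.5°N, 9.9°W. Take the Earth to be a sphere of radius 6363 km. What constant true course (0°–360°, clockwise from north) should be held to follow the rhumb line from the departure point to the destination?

Meridional parts: M(φ₁)=+0.9445, M(φ₂)=+0.6851 → ΔM = -0.2594;  Δλ = +1.1781 rad
tan C = Δλ / ΔM = -4.5418 → C = 102.42°

102.4°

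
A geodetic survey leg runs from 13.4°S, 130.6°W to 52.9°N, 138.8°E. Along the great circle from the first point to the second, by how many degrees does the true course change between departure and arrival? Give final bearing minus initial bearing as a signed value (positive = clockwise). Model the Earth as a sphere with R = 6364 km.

Initial bearing θ₁ = atan2(sin Δλ cos φ₂, cos φ₁ sin φ₂ − sin φ₁ cos φ₂ cos Δλ) = 322.09°
Final bearing θ₂ = (initial bearing from the destination back to the start) + 180° = 277.71°
Δθ = θ₂ − θ₁ = -44.4°

-44.4°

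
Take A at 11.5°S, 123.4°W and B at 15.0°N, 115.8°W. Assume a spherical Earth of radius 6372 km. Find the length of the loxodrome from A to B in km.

Δψ = ln[tan(π/4+φ₂/2)/tan(π/4+φ₁/2)] = +0.4669;  Δφ = +0.4625 rad,  Δλ = +0.1326 rad
q = Δφ/Δψ = 0.9906
d = R·√(Δφ² + q²Δλ²) = 6372·0.48081 = 3064 km

3064 km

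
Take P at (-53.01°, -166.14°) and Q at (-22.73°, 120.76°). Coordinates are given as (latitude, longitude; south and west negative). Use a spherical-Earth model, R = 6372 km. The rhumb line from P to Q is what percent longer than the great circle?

Great circle: σ = 1.0816 rad → d_gc = Rσ = 6891.7 km
Rhumb: Δφ = +0.5285, Δλ = -1.2758, Δψ = +0.6876, q = Δφ/Δψ = 0.7686 → d_rh = R√(Δφ²+q²Δλ²) = 7098.3 km
Excess = (7098.3 − 6891.7) / 6891.7 = 206.6 / 6891.7 = 3.00% ≈ 3.0%

3.0%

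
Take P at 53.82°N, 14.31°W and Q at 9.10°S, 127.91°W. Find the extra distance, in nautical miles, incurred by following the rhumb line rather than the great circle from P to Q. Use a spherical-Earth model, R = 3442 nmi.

297 nmi

Great circle: cos σ = sin φ₁ sin φ₂ + cos φ₁ cos φ₂ cos Δλ,  σ = 1.9402 rad → d_gc = 6678.0 nmi
Rhumb line: Δψ = -1.2783, q = Δφ/Δψ = 0.8591, d_rh = R√(Δφ²+q²Δλ²) = 6975.4 nmi
Excess = 6975.4 − 6678.0 = 297.4 ≈ 297 nmi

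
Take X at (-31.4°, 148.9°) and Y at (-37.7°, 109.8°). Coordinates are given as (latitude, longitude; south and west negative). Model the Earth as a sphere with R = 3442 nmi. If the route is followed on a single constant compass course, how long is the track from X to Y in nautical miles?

Rhumb course C = atan2(Δλ, Δψ) with Δψ = ln[tan(π/4+φ₂/2)/tan(π/4+φ₁/2)] = -0.1336, Δλ = -0.6824 → C = 258.92°
d = R·|Δφ| / |cos C| = 3442·0.10996 / 0.19217 = 1969 nmi

1969 nmi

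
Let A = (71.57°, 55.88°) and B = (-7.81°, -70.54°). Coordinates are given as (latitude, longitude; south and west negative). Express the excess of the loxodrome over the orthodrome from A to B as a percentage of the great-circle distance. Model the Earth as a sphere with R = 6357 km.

10.5%

Great circle: σ = 1.8911 rad → d_gc = Rσ = 12021.8 km
Rhumb: Δφ = -1.3854, Δλ = -2.2064, Δψ = -1.9555, q = Δφ/Δψ = 0.7085 → d_rh = R√(Δφ²+q²Δλ²) = 13278.8 km
Excess = (13278.8 − 12021.8) / 12021.8 = 1257.0 / 12021.8 = 10.46% ≈ 10.5%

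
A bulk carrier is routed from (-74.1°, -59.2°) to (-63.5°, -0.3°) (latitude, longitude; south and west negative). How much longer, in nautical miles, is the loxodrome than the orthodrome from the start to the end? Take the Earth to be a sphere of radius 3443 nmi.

Great circle: cos σ = sin φ₁ sin φ₂ + cos φ₁ cos φ₂ cos Δλ,  σ = 0.3928 rad → d_gc = 1352.451 nmi
Rhumb line: Δψ = +0.5224, q = Δφ/Δψ = 0.3541, d_rh = R√(Δφ²+q²Δλ²) = 1405.952 nmi
Excess = 1405.952 − 1352.451 = 53.501 ≈ 54 nmi

54 nmi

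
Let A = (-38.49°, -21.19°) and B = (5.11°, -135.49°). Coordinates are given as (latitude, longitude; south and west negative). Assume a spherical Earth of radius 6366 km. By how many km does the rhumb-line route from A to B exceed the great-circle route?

Great circle: cos σ = sin φ₁ sin φ₂ + cos φ₁ cos φ₂ cos Δλ,  σ = 1.9565 rad → d_gc = 12455.4 km
Rhumb line: Δψ = +0.8182, q = Δφ/Δψ = 0.9301, d_rh = R√(Δφ²+q²Δλ²) = 12766.3 km
Excess = 12766.3 − 12455.4 = 310.9 ≈ 311 km

311 km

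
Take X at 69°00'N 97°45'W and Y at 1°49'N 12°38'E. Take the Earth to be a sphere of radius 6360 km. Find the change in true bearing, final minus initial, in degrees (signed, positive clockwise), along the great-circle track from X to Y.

+90.0°

At departure: θ₁ = atan2(sin Δλ cos φ₂, cos φ₁ sin φ₂ − sin φ₁ cos φ₂ cos Δλ) = 70.25°
At arrival: θ₂ = atan2(sin Δλ cos φ₁, −cos φ₂ sin φ₁ + sin φ₂ cos φ₁ cos Δλ) = 160.28°
Δθ = θ₂ − θ₁ = +90.0°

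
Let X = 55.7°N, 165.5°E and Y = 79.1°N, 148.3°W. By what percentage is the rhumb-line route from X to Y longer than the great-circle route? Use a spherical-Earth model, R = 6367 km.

Great circle: σ = 0.4844 rad → d_gc = Rσ = 3084.2 km
Rhumb: Δφ = +0.4084, Δλ = +0.8063, Δψ = +1.1739, q = Δφ/Δψ = 0.3479 → d_rh = R√(Δφ²+q²Δλ²) = 3154.7 km
Excess = (3154.7 − 3084.2) / 3084.2 = 70.5 / 3084.2 = 2.29% ≈ 2.3%

2.3%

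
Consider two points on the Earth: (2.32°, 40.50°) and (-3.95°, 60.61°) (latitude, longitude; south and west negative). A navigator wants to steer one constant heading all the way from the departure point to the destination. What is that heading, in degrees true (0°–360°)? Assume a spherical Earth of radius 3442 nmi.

Meridional parts: M(φ₁)=+0.0405, M(φ₂)=-0.0690 → ΔM = -0.1095;  Δλ = +0.3510 rad
tan C = Δλ / ΔM = -3.2054 → C = 107.33°

107.3°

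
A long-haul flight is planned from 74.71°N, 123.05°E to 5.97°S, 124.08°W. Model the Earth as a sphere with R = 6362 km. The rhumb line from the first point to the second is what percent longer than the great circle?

Great circle: σ = 1.7745 rad → d_gc = Rσ = 11289.1 km
Rhumb: Δφ = -1.4081, Δλ = +1.9700, Δψ = -2.1126, q = Δφ/Δψ = 0.6665 → d_rh = R√(Δφ²+q²Δλ²) = 12249.0 km
Excess = (12249.0 − 11289.1) / 11289.1 = 959.9 / 11289.1 = 8.50% ≈ 8.5%

8.5%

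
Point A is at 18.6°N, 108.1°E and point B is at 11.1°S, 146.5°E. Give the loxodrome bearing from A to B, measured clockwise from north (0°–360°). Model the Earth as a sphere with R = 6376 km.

Δψ = ln[tan(π/4+φ₂/2)/tan(π/4+φ₁/2)] = -0.5254
Δλ = +0.6702 rad (taken the short way round)
course = atan2(Δλ, Δψ) = 128.10°

128.1°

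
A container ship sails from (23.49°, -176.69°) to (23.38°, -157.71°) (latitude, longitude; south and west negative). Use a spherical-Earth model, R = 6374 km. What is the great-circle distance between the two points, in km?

Haversine: a = sin²(Δφ/2)+cos φ₁ cos φ₂ sin²(Δλ/2) = 0.02289;  σ = 2·atan2(√a,√(1−a))
σ = 17.402° → d = Rσ = 6374·0.30372 = 1936 km

1936 km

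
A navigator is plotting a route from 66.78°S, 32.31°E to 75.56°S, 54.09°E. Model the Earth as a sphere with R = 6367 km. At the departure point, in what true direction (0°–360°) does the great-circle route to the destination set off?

θ = atan2( sin Δλ·cos φ₂ ,  cos φ₁ sin φ₂ − sin φ₁ cos φ₂ cos Δλ )
  = atan2(+0.0925, -0.1690) = 151.30°

151.3°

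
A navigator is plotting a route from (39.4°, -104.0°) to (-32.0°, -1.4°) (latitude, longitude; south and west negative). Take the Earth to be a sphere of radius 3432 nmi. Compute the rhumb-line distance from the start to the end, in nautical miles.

7141 nmi

Δψ = ln[tan(π/4+φ₂/2)/tan(π/4+φ₁/2)] = -1.3393;  Δφ = -1.2462 rad,  Δλ = +1.7907 rad
q = Δφ/Δψ = 0.9304
d = R·√(Δφ² + q²Δλ²) = 3432·2.08061 = 7141 nmi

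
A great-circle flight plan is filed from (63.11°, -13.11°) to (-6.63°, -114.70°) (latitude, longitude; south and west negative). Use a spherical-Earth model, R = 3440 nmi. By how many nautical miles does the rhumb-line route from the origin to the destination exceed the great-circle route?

Great circle: cos σ = sin φ₁ sin φ₂ + cos φ₁ cos φ₂ cos Δλ,  σ = 1.7653 rad → d_gc = 6072.5 nmi
Rhumb line: Δψ = -1.5470, q = Δφ/Δψ = 0.7868, d_rh = R√(Δφ²+q²Δλ²) = 6368.9 nmi
Excess = 6368.9 − 6072.5 = 296.4 ≈ 296 nmi

296 nmi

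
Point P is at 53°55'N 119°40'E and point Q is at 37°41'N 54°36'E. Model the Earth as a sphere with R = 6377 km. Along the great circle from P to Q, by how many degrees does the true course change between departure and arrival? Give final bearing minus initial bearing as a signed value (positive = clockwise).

-49.6°

Initial bearing θ₁ = atan2(sin Δλ cos φ₂, cos φ₁ sin φ₂ − sin φ₁ cos φ₂ cos Δλ) = 277.18°
Final bearing θ₂ = (initial bearing from the destination back to the start) + 180° = 227.59°
Δθ = θ₂ − θ₁ = -49.6°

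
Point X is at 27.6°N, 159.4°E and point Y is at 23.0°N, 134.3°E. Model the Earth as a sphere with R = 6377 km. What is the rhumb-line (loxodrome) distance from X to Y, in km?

2576 km

Δψ = ln[tan(π/4+φ₂/2)/tan(π/4+φ₁/2)] = -0.0888;  Δφ = -0.0803 rad,  Δλ = -0.4381 rad
q = Δφ/Δψ = 0.9037
d = R·√(Δφ² + q²Δλ²) = 6377·0.40396 = 2576 km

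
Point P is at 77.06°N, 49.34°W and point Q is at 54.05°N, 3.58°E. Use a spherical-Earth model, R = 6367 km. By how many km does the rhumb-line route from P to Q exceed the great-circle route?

Great circle: cos σ = sin φ₁ sin φ₂ + cos φ₁ cos φ₂ cos Δλ,  σ = 0.5192 rad → d_gc = 3305.5 km
Rhumb line: Δψ = -1.0511, q = Δφ/Δψ = 0.3821, d_rh = R√(Δφ²+q²Δλ²) = 3403.9 km
Excess = 3403.9 − 3305.5 = 98.4 ≈ 98 km

98 km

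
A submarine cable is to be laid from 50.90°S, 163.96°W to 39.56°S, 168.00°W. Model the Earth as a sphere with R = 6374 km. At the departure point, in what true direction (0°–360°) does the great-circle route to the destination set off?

θ = atan2( sin Δλ·cos φ₂ ,  cos φ₁ sin φ₂ − sin φ₁ cos φ₂ cos Δλ )
  = atan2(-0.0543, +0.1951) = 344.45°

344.4°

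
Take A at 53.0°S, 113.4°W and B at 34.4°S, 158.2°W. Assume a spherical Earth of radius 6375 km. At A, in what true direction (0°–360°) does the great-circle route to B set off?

θ = atan2( sin Δλ·cos φ₂ ,  cos φ₁ sin φ₂ − sin φ₁ cos φ₂ cos Δλ )
  = atan2(-0.5814, +0.1276) = 282.38°

282.4°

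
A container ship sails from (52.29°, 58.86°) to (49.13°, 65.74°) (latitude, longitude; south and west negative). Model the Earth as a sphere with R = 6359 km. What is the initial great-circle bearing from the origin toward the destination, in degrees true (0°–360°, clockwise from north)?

θ = atan2( sin Δλ·cos φ₂ ,  cos φ₁ sin φ₂ − sin φ₁ cos φ₂ cos Δλ )
  = atan2(+0.0784, -0.0514) = 123.25°

123.3°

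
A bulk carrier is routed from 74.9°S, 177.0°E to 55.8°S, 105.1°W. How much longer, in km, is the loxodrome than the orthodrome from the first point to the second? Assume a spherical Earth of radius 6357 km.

Great circle: cos σ = sin φ₁ sin φ₂ + cos φ₁ cos φ₂ cos Δλ,  σ = 0.5931 rad → d_gc = 3770.28 km
Rhumb line: Δψ = +0.8420, q = Δφ/Δψ = 0.3959, d_rh = R√(Δφ²+q²Δλ²) = 4024.79 km
Excess = 4024.79 − 3770.28 = 254.51 ≈ 255 km

255 km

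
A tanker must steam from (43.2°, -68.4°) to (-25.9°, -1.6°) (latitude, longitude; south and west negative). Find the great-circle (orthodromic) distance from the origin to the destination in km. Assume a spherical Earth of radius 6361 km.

10251 km

Haversine: a = sin²(Δφ/2)+cos φ₁ cos φ₂ sin²(Δλ/2) = 0.52034;  σ = 2·atan2(√a,√(1−a))
σ = 92.332° → d = Rσ = 6361·1.61149 = 10251 km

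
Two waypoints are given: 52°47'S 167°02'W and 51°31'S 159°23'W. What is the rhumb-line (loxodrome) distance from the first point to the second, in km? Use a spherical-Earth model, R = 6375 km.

Rhumb course C = atan2(Δλ, Δψ) with Δψ = ln[tan(π/4+φ₂/2)/tan(π/4+φ₁/2)] = +0.0360, Δλ = +0.1335 → C = 74.90°
d = R·|Δφ| / |cos C| = 6375·0.02211 / 0.26055 = 541 km

541 km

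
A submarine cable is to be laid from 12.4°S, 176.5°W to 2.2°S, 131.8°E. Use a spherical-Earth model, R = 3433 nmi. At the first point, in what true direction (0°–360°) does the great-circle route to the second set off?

θ = atan2( sin Δλ·cos φ₂ ,  cos φ₁ sin φ₂ − sin φ₁ cos φ₂ cos Δλ )
  = atan2(-0.7842, +0.0955) = 276.94°

276.9°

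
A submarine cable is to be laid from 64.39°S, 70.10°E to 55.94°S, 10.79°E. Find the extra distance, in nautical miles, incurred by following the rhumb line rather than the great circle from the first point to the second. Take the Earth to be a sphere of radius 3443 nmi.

Great circle: cos σ = sin φ₁ sin φ₂ + cos φ₁ cos φ₂ cos Δλ,  σ = 0.5143 rad → d_gc = 1770.86 nmi
Rhumb line: Δψ = +0.2984, q = Δφ/Δψ = 0.4943, d_rh = R√(Δφ²+q²Δλ²) = 1833.40 nmi
Excess = 1833.40 − 1770.86 = 62.54 ≈ 63 nmi

63 nmi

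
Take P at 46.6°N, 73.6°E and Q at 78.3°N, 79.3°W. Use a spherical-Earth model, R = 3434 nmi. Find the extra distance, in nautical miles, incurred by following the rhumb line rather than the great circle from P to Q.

954 nmi

Great circle: cos σ = sin φ₁ sin φ₂ + cos φ₁ cos φ₂ cos Δλ,  σ = 0.9429 rad → d_gc = 3237.9 nmi
Rhumb line: Δψ = +1.3569, q = Δφ/Δψ = 0.4078, d_rh = R√(Δφ²+q²Δλ²) = 4191.9 nmi
Excess = 4191.9 − 3237.9 = 954.0 ≈ 954 nmi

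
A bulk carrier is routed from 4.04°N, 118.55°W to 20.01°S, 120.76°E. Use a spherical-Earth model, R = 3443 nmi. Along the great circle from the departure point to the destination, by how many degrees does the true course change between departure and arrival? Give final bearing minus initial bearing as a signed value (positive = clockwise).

+28.0°

Initial bearing θ₁ = atan2(sin Δλ cos φ₂, cos φ₁ sin φ₂ − sin φ₁ cos φ₂ cos Δλ) = 249.16°
Final bearing θ₂ = (initial bearing from the destination back to the start) + 180° = 277.18°
Δθ = θ₂ − θ₁ = +28.0°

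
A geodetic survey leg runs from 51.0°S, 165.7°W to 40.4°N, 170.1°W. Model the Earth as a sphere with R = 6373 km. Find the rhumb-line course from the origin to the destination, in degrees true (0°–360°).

Meridional parts: M(φ₁)=-1.0381, M(φ₂)=+0.7720 → ΔM = +1.8102;  Δλ = -0.0768 rad
tan C = Δλ / ΔM = -0.0424 → C = 357.57°

357.6°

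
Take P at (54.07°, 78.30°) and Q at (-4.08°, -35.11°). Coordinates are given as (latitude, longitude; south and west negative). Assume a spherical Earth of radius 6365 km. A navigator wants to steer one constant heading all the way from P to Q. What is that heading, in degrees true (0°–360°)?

Δψ = ln[tan(π/4+φ₂/2)/tan(π/4+φ₁/2)] = -1.1975
Δλ = -1.9794 rad (taken the short way round)
course = atan2(Δλ, Δψ) = 238.83°

238.8°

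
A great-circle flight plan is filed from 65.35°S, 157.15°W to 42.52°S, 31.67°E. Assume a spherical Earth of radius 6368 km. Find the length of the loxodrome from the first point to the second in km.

11129 km

Δψ = ln[tan(π/4+φ₂/2)/tan(π/4+φ₁/2)] = +0.6996;  Δφ = +0.3985 rad,  Δλ = -2.9877 rad
q = Δφ/Δψ = 0.5696
d = R·√(Δφ² + q²Δλ²) = 6368·1.74772 = 11129 km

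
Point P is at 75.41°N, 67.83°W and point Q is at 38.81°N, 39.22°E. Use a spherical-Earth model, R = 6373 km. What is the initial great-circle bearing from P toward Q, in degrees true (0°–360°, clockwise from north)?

N = sin Δλ·cos φ₂ = +0.7450;  D = cos φ₁ sin φ₂ − sin φ₁ cos φ₂ cos Δλ = +0.3790
initial course = atan2(N, D) = 63.04°

63.0°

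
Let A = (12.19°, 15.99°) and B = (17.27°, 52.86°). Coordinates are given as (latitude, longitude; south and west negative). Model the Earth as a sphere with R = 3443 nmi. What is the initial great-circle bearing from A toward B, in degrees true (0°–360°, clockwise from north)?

77.3°

θ = atan2( sin Δλ·cos φ₂ ,  cos φ₁ sin φ₂ − sin φ₁ cos φ₂ cos Δλ )
  = atan2(+0.5730, +0.1289) = 77.32°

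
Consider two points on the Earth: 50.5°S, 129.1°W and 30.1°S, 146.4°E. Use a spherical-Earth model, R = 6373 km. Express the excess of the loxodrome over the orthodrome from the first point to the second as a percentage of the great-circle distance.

Great circle: σ = 1.1155 rad → d_gc = Rσ = 7109.1 km
Rhumb: Δφ = +0.3560, Δλ = -1.4748, Δψ = +0.4730, q = Δφ/Δψ = 0.7527 → d_rh = R√(Δφ²+q²Δλ²) = 7429.8 km
Excess = (7429.8 − 7109.1) / 7109.1 = 320.7 / 7109.1 = 4.51% ≈ 4.5%

4.5%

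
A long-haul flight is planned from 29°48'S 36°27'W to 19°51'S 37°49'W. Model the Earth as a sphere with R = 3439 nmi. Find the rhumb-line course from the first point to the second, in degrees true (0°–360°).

352.9°

Meridional parts: M(φ₁)=-0.5453, M(φ₂)=-0.3536 → ΔM = +0.1917;  Δλ = -0.0239 rad
tan C = Δλ / ΔM = -0.1244 → C = 352.91°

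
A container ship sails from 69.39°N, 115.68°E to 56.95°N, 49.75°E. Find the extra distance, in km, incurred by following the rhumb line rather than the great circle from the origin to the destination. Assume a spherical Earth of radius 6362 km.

Great circle: cos σ = sin φ₁ sin φ₂ + cos φ₁ cos φ₂ cos Δλ,  σ = 0.5299 rad → d_gc = 3371.4 km
Rhumb line: Δψ = -0.4897, q = Δφ/Δψ = 0.4434, d_rh = R√(Δφ²+q²Δλ²) = 3527.7 km
Excess = 3527.7 − 3371.4 = 156.3 ≈ 156 km

156 km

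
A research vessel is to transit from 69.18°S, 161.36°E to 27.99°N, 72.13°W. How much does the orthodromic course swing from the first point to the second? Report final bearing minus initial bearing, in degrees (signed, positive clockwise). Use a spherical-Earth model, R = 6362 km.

-93.1°

At departure: θ₁ = atan2(sin Δλ cos φ₂, cos φ₁ sin φ₂ − sin φ₁ cos φ₂ cos Δλ) = 114.55°
At arrival: θ₂ = atan2(sin Δλ cos φ₁, −cos φ₂ sin φ₁ + sin φ₂ cos φ₁ cos Δλ) = 21.48°
Δθ = θ₂ − θ₁ = -93.1°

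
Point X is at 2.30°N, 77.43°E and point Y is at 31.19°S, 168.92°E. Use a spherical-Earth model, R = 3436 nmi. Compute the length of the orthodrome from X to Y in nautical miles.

cos σ = sin φ₁ sin φ₂ + cos φ₁ cos φ₂ cos Δλ
      = sin(2.30°)sin(-31.19°) + cos(2.30°)cos(-31.19°)cos(91.49°) = -0.0430
σ = 92.465° → d = Rσ = 3436·1.61382 = 5545 nmi

5545 nmi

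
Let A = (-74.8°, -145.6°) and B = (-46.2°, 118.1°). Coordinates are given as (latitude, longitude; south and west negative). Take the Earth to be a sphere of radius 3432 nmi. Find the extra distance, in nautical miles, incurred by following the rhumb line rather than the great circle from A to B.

282 nmi

Great circle: cos σ = sin φ₁ sin φ₂ + cos φ₁ cos φ₂ cos Δλ,  σ = 0.8277 rad → d_gc = 2840.5 nmi
Rhumb line: Δψ = +1.1029, q = Δφ/Δψ = 0.4526, d_rh = R√(Δφ²+q²Δλ²) = 3122.6 nmi
Excess = 3122.6 − 2840.5 = 282.1 ≈ 282 nmi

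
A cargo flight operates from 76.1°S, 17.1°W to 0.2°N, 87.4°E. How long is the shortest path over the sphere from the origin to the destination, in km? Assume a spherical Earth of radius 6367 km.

Haversine: a = sin²(Δφ/2)+cos φ₁ cos φ₂ sin²(Δλ/2) = 0.53177;  σ = 2·atan2(√a,√(1−a))
σ = 93.643° → d = Rσ = 6367·1.63438 = 10406 km

10406 km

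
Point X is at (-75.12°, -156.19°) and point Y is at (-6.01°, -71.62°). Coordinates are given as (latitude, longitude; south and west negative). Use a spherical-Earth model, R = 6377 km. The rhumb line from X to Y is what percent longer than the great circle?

Great circle: σ = 1.4451 rad → d_gc = Rσ = 9215.5 km
Rhumb: Δφ = +1.2062, Δλ = +1.4760, Δψ = +1.9306, q = Δφ/Δψ = 0.6248 → d_rh = R√(Δφ²+q²Δλ²) = 9682.4 km
Excess = (9682.4 − 9215.5) / 9215.5 = 466.9 / 9215.5 = 5.07% ≈ 5.1%

5.1%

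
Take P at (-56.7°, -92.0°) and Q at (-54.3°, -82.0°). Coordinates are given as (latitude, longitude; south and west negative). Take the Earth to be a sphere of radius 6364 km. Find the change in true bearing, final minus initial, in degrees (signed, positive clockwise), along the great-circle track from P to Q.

-8.2°

At departure: θ₁ = atan2(sin Δλ cos φ₂, cos φ₁ sin φ₂ − sin φ₁ cos φ₂ cos Δλ) = 71.22°
At arrival: θ₂ = atan2(sin Δλ cos φ₁, −cos φ₂ sin φ₁ + sin φ₂ cos φ₁ cos Δλ) = 62.97°
Δθ = θ₂ − θ₁ = -8.2°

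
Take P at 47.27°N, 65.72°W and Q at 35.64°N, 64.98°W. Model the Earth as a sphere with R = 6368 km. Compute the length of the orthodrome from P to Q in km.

cos σ = sin φ₁ sin φ₂ + cos φ₁ cos φ₂ cos Δλ
      = sin(47.27°)sin(35.64°) + cos(47.27°)cos(35.64°)cos(0.74°) = 0.9794
σ = 11.643° → d = Rσ = 6368·0.20321 = 1294 km

1294 km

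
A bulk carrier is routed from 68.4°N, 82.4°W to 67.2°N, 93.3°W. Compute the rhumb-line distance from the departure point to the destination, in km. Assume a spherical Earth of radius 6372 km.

Rhumb course C = atan2(Δλ, Δψ) with Δψ = ln[tan(π/4+φ₂/2)/tan(π/4+φ₁/2)] = -0.0554, Δλ = -0.1902 → C = 253.75°
d = R·|Δφ| / |cos C| = 6372·0.02094 / 0.27980 = 477 km

477 km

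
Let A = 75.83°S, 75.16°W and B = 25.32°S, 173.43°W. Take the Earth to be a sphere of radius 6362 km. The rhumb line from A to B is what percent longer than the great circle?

Great circle: σ = 1.1779 rad → d_gc = Rσ = 7494.0 km
Rhumb: Δφ = +0.8816, Δλ = -1.7151, Δψ = +1.6281, q = Δφ/Δψ = 0.5415 → d_rh = R√(Δφ²+q²Δλ²) = 8146.4 km
Excess = (8146.4 − 7494.0) / 7494.0 = 652.4 / 7494.0 = 8.71% ≈ 8.7%

8.7%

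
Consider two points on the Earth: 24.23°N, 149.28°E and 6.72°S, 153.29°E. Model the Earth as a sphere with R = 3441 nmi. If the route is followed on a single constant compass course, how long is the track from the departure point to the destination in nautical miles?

Rhumb course C = atan2(Δλ, Δψ) with Δψ = ln[tan(π/4+φ₂/2)/tan(π/4+φ₁/2)] = -0.5536, Δλ = +0.0700 → C = 172.80°
d = R·|Δφ| / |cos C| = 3441·0.54018 / 0.99210 = 1874 nmi

1874 nmi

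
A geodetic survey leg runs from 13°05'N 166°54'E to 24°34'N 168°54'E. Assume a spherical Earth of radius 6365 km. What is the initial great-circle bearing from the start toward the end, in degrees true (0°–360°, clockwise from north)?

θ = atan2( sin Δλ·cos φ₂ ,  cos φ₁ sin φ₂ − sin φ₁ cos φ₂ cos Δλ )
  = atan2(+0.0317, +0.1992) = 9.05°

9.1°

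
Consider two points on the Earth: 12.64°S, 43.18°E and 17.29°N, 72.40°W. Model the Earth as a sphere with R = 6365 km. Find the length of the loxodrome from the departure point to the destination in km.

13111 km

Rhumb course C = atan2(Δλ, Δψ) with Δψ = ln[tan(π/4+φ₂/2)/tan(π/4+φ₁/2)] = +0.5289, Δλ = -2.0173 → C = 284.69°
d = R·|Δφ| / |cos C| = 6365·0.52238 / 0.25361 = 13111 km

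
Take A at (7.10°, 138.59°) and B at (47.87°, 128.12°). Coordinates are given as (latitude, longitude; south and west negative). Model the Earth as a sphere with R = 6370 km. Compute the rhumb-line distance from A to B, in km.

4641 km

Δψ = ln[tan(π/4+φ₂/2)/tan(π/4+φ₁/2)] = +0.8298;  Δφ = +0.7116 rad,  Δλ = -0.1827 rad
q = Δφ/Δψ = 0.8575
d = R·√(Δφ² + q²Δλ²) = 6370·0.72862 = 4641 km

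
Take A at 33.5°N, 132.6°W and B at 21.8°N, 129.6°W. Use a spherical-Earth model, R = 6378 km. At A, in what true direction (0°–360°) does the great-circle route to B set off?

166.5°

θ = atan2( sin Δλ·cos φ₂ ,  cos φ₁ sin φ₂ − sin φ₁ cos φ₂ cos Δλ )
  = atan2(+0.0486, -0.2021) = 166.48°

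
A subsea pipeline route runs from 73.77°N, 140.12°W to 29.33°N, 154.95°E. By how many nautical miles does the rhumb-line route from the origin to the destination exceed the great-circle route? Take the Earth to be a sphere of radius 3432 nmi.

Great circle: cos σ = sin φ₁ sin φ₂ + cos φ₁ cos φ₂ cos Δλ,  σ = 0.9599 rad → d_gc = 3294.5 nmi
Rhumb line: Δψ = -1.4119, q = Δφ/Δψ = 0.5493, d_rh = R√(Δφ²+q²Δλ²) = 3413.3 nmi
Excess = 3413.3 − 3294.5 = 118.8 ≈ 119 nmi

119 nmi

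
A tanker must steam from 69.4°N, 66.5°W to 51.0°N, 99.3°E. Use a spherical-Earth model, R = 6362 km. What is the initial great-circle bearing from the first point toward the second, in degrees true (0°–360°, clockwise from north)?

θ = atan2( sin Δλ·cos φ₂ ,  cos φ₁ sin φ₂ − sin φ₁ cos φ₂ cos Δλ )
  = atan2(+0.1544, +0.8445) = 10.36°

10.4°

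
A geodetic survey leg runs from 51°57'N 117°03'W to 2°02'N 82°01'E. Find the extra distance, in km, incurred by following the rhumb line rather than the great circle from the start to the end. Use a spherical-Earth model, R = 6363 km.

Great circle: cos σ = sin φ₁ sin φ₂ + cos φ₁ cos φ₂ cos Δλ,  σ = 2.1582 rad → d_gc = 13732.8 km
Rhumb line: Δψ = -1.0292, q = Δφ/Δψ = 0.8465, d_rh = R√(Δφ²+q²Δλ²) = 16111.9 km
Excess = 16111.9 − 13732.8 = 2379.1 ≈ 2379 km

2379 km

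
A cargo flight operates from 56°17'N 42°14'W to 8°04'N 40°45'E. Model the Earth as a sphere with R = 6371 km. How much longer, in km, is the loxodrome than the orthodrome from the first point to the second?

Great circle: cos σ = sin φ₁ sin φ₂ + cos φ₁ cos φ₂ cos Δλ,  σ = 1.3859 rad → d_gc = 8829.5 km
Rhumb line: Δψ = -1.0527, q = Δφ/Δψ = 0.7994, d_rh = R√(Δφ²+q²Δλ²) = 9119.2 km
Excess = 9119.2 − 8829.5 = 289.7 ≈ 290 km

290 km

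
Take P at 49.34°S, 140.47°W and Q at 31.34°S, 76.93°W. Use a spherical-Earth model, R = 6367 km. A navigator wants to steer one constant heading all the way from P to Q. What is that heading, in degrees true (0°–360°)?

Δψ = ln[tan(π/4+φ₂/2)/tan(π/4+φ₁/2)] = +0.4164
Δλ = +1.1090 rad (taken the short way round)
course = atan2(Δλ, Δψ) = 69.42°

69.4°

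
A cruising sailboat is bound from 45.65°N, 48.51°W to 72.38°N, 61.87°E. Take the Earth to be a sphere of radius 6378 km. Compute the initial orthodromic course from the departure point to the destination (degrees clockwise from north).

N = sin Δλ·cos φ₂ = +0.2838;  D = cos φ₁ sin φ₂ − sin φ₁ cos φ₂ cos Δλ = +0.7416
initial course = atan2(N, D) = 20.94°

20.9°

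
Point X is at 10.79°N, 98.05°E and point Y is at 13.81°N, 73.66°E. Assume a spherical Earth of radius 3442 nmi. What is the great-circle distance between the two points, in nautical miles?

Haversine: a = sin²(Δφ/2)+cos φ₁ cos φ₂ sin²(Δλ/2) = 0.04326;  σ = 2·atan2(√a,√(1−a))
σ = 24.009° → d = Rσ = 3442·0.41904 = 1442 nmi

1442 nmi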